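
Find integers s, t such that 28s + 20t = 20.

Step 1: Check solvability.
gcd(28, 20) = 4
Since 4 divides 20, solutions exist.

Step 2: Apply extended Euclidean algorithm to find gcd.
We find integers such that 28*x0 + 20*y0 = 4

Step 3: Scale the particular solution.
Multiply by 20/4 = 5:
s = -10, t = 15

Step 4: Verify.
28*(-10) + 20*(15) = 20 = 20 ✓

s = -10, t = 15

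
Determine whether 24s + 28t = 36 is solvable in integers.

Step 1: Compute gcd(24, 28).
gcd(24, 28) = 4

Step 2: Check divisibility.
Does 4 divide 36? 36 = 4 x 9, so yes.

By the theorem on linear Diophantine equations, 24s + 28t = 36 has integer solutions if and only if gcd(24, 28) divides 36. Since 4 | 36, solutions exist.

Yes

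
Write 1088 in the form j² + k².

We need to find integers j, k > 0 such that j² + k² = 1088.
Trying j = 8: k² = 1088 - 8² = 1088 - 64 = 1024
k = 32
Check: 8² + 32² = 64 + 1024 = 1088 ✓

1088 = 8² + 32²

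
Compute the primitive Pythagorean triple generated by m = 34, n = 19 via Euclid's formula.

a = m² - n² = 1156 - 361 = 795
b = 2mn = 2·34·19 = 1292
c = m² + n² = 1156 + 361 = 1517
Verify: 795² + 1292² = 632025 + 1669264 = 2301289 = 1517² ✓

(795, 1292, 1517)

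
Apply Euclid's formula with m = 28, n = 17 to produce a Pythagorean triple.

a = m² - n² = 28² - 17² = 784 - 289 = 495
b = 2mn = 2·28·17 = 952
c = m² + n² = 784 + 289 = 1073
Verify: 495² + 952² = 245025 + 906304 = 1151329 = 1073² ✓

(495, 952, 1073)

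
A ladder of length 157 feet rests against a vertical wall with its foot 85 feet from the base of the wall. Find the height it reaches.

The ladder, wall, and ground form a right triangle with hypotenuse 157 and one leg 85.
By the Pythagorean theorem: h² = 157² - 85² = 24649 - 7225 = 17424
h = √17424 = 132 feet

132 feet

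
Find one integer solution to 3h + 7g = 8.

Step 1: Check solvability.
gcd(3, 7) = 1
Since 1 divides 8, solutions exist.

Step 2: Apply extended Euclidean algorithm to find gcd.
We find integers such that 3*x0 + 7*y0 = 1

Step 3: Scale the particular solution.
Multiply by 8/1 = 8:
h = -16, g = 8

Step 4: Verify.
3*(-16) + 7*(8) = 8 = 8 ✓

h = -16, g = 8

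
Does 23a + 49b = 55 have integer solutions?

Step 1: Compute gcd(23, 49).
gcd(23, 49) = 1

Step 2: Check divisibility.
Does 1 divide 55? 55 = 1 x 55, so yes.

By the theorem on linear Diophantine equations, 23a + 49b = 55 has integer solutions if and only if gcd(23, 49) divides 55. Since 1 | 55, solutions exist.

Yes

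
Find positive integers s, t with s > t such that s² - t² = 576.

Factor: s² - t² = (s+t)(s-t) = 576.
We need two factors of 576 with the same parity.
Use s+t = 288 and s-t = 2 (product 288·2 = 576).
Adding: 2s = 290, so s = 145.
Subtracting: 2t = 286, so t = 143.
Check: 145² - 143² = 21025 - 20449 = 576 ✓

s = 145, t = 143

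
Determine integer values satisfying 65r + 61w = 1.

Step 1: Check solvability.
gcd(65, 61) = 1
Since 1 divides 1, solutions exist.

Step 2: Apply extended Euclidean algorithm to find gcd.
We find integers such that 65*x0 + 61*y0 = 1

Step 3: Scale the particular solution.
Multiply by 1/1 = 1:
r = -15, w = 16

Step 4: Verify.
65*(-15) + 61*(16) = 1 = 1 ✓

r = -15, w = 16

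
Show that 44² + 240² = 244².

Compute a² + b²:
44² + 240² = 1936 + 57600 = 59536
Compute c²:
244² = 59536
Since 59536 = 59536, it is a Pythagorean triple.

Yes, it is a Pythagorean triple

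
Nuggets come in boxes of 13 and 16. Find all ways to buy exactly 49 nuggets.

We need non-negative integers (x, y) with 13x + 16y = 49.
For each x in 0..3, check if 49 - 13x is a non-negative multiple of 16.
No x yields an integer y ≥ 0.

No solution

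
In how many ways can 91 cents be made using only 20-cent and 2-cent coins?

We need non-negative integers (x, y) with 20x + 2y = 91.
For each x from 0 to 4, check if (91 - 20x) is a non-negative multiple of 2.
Solutions (x, y): none
Count: 0

0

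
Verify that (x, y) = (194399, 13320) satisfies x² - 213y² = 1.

Compute x² = 194399² = 37790971201
Compute 213y² = 213·13320² = 213·177422400 = 37790971200
x² - 213y² = 37790971201 - 37790971200 = 1
Since this equals 1, (194399, 13320) is a solution.

Yes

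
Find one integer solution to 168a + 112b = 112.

Step 1: Check solvability.
gcd(168, 112) = 56
Since 56 divides 112, solutions exist.

Step 2: Apply extended Euclidean algorithm to find gcd.
We find integers such that 168*x0 + 112*y0 = 56

Step 3: Scale the particular solution.
Multiply by 112/56 = 2:
a = 2, b = -2

Step 4: Verify.
168*(2) + 112*(-2) = 112 = 112 ✓

a = 2, b = -2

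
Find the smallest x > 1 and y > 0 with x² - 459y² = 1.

We seek the smallest positive integers (x, y) with x² - 459y² = 1, i.e., x² = 459y² + 1.
Try successive y values:
y = 1: x² = 459·1² + 1 = 460, not a perfect square
y = 2: x² = 459·2² + 1 = 1837, not a perfect square
y = 3: x² = 459·3² + 1 = 4132, not a perfect square
... continuing the search (or via continued fractions) ...
y = 23331: x² = 459·23331² + 1 = 249850022500, x = 499850 ✓

Verify: 499850² - 459·23331² = 249850022500 - 249850022499 = 1 ✓

x = 499850, y = 23331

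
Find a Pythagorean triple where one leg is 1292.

We need the other leg and hypotenuse such that 1292² + x² = c².
Take x = 144, c = 1300: 1292² + 144² = 1669264 + 20736 = 1690000 = 1300² ✓
Triple: (1292, 144, 1300)

(1292, 144, 1300)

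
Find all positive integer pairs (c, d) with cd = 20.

The positive divisors of 20 are: 1, 2, 4, 5, 10, 20.
Each divisor d gives the pair (d, 20/d):
(1, 20), (2, 10), (4, 5), (5, 4), (10, 2), (20, 1)

(1, 20), (2, 10), (4, 5), (5, 4), (10, 2), (20, 1)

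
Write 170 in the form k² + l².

We need to find integers k, l > 0 such that k² + l² = 170.
Trying k = 1: l² = 170 - 1² = 170 - 1 = 169
l = 13
Check: 1² + 13² = 1 + 169 = 170 ✓

170 = 1² + 13²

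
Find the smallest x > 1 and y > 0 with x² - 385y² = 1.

We seek the smallest positive integers (x, y) with x² - 385y² = 1, i.e., x² = 385y² + 1.
Try successive y values:
y = 1: x² = 385·1² + 1 = 386, not a perfect square
y = 2: x² = 385·2² + 1 = 1541, not a perfect square
y = 3: x² = 385·3² + 1 = 3466, not a perfect square
... continuing the search (or via continued fractions) ...
y = 4884: x² = 385·4884² + 1 = 9183580561, x = 95831 ✓

Verify: 95831² - 385·4884² = 9183580561 - 9183580560 = 1 ✓

x = 95831, y = 4884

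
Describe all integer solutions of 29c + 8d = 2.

Step 1: Compute gcd(29, 8) = 1.
Since 1 divides 2, solutions exist.

Step 2: Find a particular solution using extended Euclidean algorithm.
We get c₀ = -6, d₀ = 22.
Check: 29*-6 + 8*22 = 2 = 2 ✓

Step 3: Write the general solution.
c = -6 + (8/1)t = -6 + 8t
d = 22 - (29/1)t = 22 - 29t
for any integer t.

c = -6 + 8t, d = 22 - 29t for integer t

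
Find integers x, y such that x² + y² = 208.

We need to find integers x, y > 0 such that x² + y² = 208.
Trying x = 8: y² = 208 - 8² = 208 - 64 = 144
y = 12
Check: 8² + 12² = 64 + 144 = 208 ✓

208 = 8² + 12²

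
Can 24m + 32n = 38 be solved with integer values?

Step 1: Compute gcd(24, 32).
gcd(24, 32) = 8

Step 2: Check divisibility.
Does 8 divide 38? 38 = 8 x 4 + 6, so no.

By the theorem on linear Diophantine equations, 24m + 32n = 38 has integer solutions if and only if gcd(24, 32) divides 38. Since 8 does not divide 38, no solutions exist.

No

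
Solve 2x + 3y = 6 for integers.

Step 1: Check solvability.
gcd(2, 3) = 1
Since 1 divides 6, solutions exist.

Step 2: Apply extended Euclidean algorithm to find gcd.
We find integers such that 2*x0 + 3*y0 = 1

Step 3: Scale the particular solution.
Multiply by 6/1 = 6:
x = -6, y = 6

Step 4: Verify.
2*(-6) + 3*(6) = 6 = 6 ✓

x = -6, y = 6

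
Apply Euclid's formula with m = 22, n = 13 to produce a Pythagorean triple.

a = m² - n² = 22² - 13² = 484 - 169 = 315
b = 2mn = 2·22·13 = 572
c = m² + n² = 484 + 169 = 653
Verify: 315² + 572² = 99225 + 327184 = 426409 = 653² ✓

(315, 572, 653)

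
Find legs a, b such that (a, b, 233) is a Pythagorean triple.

We need a² + b² = 233² = 54289.
Trying: 105² + 208² = 11025 + 43264 = 54289 ✓

(105, 208, 233)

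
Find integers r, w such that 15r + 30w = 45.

Step 1: Check solvability.
gcd(15, 30) = 15
Since 15 divides 45, solutions exist.

Step 2: Apply extended Euclidean algorithm to find gcd.
We find integers such that 15*x0 + 30*y0 = 15

Step 3: Scale the particular solution.
Multiply by 45/15 = 3:
r = 3, w = 0

Step 4: Verify.
15*(3) + 30*(0) = 45 = 45 ✓

r = 3, w = 0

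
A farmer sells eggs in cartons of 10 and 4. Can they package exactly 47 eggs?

We need non-negative a, b with 10a + 4b = 47.
gcd(10, 4) = 2, and 2 does not divide 47.
No integer solutions exist.

No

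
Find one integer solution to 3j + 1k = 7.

Step 1: Check solvability.
gcd(3, 1) = 1
Since 1 divides 7, solutions exist.

Step 2: Apply extended Euclidean algorithm to find gcd.
We find integers such that 3*x0 + 1*y0 = 1

Step 3: Scale the particular solution.
Multiply by 7/1 = 7:
j = 0, k = 7

Step 4: Verify.
3*(0) + 1*(7) = 7 = 7 ✓

j = 0, k = 7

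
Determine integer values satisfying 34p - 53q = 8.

Step 1: Check solvability.
gcd(34, 53) = 1
Since 1 divides 8, solutions exist.

Step 2: Apply extended Euclidean algorithm to find gcd.
We find integers such that 34*x0 + 53*y0 = 1

Step 3: Scale the particular solution.
Multiply by 8/1 = 8:
p = -112, q = -72

Step 4: Verify.
34*(-112) - 53*(-72) = 8 = 8 ✓

p = -112, q = -72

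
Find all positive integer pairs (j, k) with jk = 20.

The positive divisors of 20 are: 1, 2, 4, 5, 10, 20.
Each divisor d gives the pair (d, 20/d):
(1, 20), (2, 10), (4, 5), (5, 4), (10, 2), (20, 1)

(1, 20), (2, 10), (4, 5), (5, 4), (10, 2), (20, 1)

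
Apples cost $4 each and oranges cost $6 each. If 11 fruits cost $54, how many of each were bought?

Let a = apples, o = oranges.
a + o = 11
4a + 6o = 54
Substitute o = 11 - a:
4a + 6(11 - a) = 54
(4 - 6)a = 54 - 66
-2a = -12
a = 6, o = 11 - 6 = 5

Apples: 6, Oranges: 5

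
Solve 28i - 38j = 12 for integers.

Step 1: Check solvability.
gcd(28, 38) = 2
Since 2 divides 12, solutions exist.

Step 2: Apply extended Euclidean algorithm to find gcd.
We find integers such that 28*x0 + 38*y0 = 2

Step 3: Scale the particular solution.
Multiply by 12/2 = 6:
i = -24, j = -18

Step 4: Verify.
28*(-24) - 38*(-18) = 12 = 12 ✓

i = -24, j = -18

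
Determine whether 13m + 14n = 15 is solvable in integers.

Step 1: Compute gcd(13, 14).
gcd(13, 14) = 1

Step 2: Check divisibility.
Does 1 divide 15? 15 = 1 x 15, so yes.

By the theorem on linear Diophantine equations, 13m + 14n = 15 has integer solutions if and only if gcd(13, 14) divides 15. Since 1 | 15, solutions exist.

Yes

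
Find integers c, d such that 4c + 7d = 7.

Step 1: Check solvability.
gcd(4, 7) = 1
Since 1 divides 7, solutions exist.

Step 2: Apply extended Euclidean algorithm to find gcd.
We find integers such that 4*x0 + 7*y0 = 1

Step 3: Scale the particular solution.
Multiply by 7/1 = 7:
c = 14, d = -7

Step 4: Verify.
4*(14) + 7*(-7) = 7 = 7 ✓

c = 14, d = -7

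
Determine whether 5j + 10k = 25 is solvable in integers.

Step 1: Compute gcd(5, 10).
gcd(5, 10) = 5

Step 2: Check divisibility.
Does 5 divide 25? 25 = 5 x 5, so yes.

By the theorem on linear Diophantine equations, 5j + 10k = 25 has integer solutions if and only if gcd(5, 10) divides 25. Since 5 | 25, solutions exist.

Yes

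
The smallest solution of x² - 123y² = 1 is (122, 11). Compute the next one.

Solutions to x² - Dy² = 1 are generated by powers of (x₀ + y₀√D).
The next solution satisfies x₁ + y₁√123 = (x₀ + y₀√123)², giving:
x₁ = x₀² + 123y₀² = 122² + 123·11² = 14884 + 14883 = 29767
y₁ = 2x₀y₀ = 2·122·11 = 2684

Verify: 29767² - 123·2684² = 886074289 - 886074288 = 1 ✓

x = 29767, y = 2684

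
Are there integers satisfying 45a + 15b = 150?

Step 1: Compute gcd(45, 15).
gcd(45, 15) = 15

Step 2: Check divisibility.
Does 15 divide 150? 150 = 15 x 10, so yes.

By the theorem on linear Diophantine equations, 45a + 15b = 150 has integer solutions if and only if gcd(45, 15) divides 150. Since 15 | 150, solutions exist.

Yes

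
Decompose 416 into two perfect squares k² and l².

We need to find integers k, l > 0 such that k² + l² = 416.
Trying k = 4: l² = 416 - 4² = 416 - 16 = 400
l = 20
Check: 4² + 20² = 16 + 400 = 416 ✓

416 = 4² + 20²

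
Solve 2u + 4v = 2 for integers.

Step 1: Check solvability.
gcd(2, 4) = 2
Since 2 divides 2, solutions exist.

Step 2: Apply extended Euclidean algorithm to find gcd.
We find integers such that 2*x0 + 4*y0 = 2

Step 3: Scale the particular solution.
Multiply by 2/2 = 1:
u = 1, v = 0

Step 4: Verify.
2*(1) + 4*(0) = 2 = 2 ✓

u = 1, v = 0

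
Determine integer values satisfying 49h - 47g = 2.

Step 1: Check solvability.
gcd(49, 47) = 1
Since 1 divides 2, solutions exist.

Step 2: Apply extended Euclidean algorithm to find gcd.
We find integers such that 49*x0 + 47*y0 = 1

Step 3: Scale the particular solution.
Multiply by 2/1 = 2:
h = -46, g = -48

Step 4: Verify.
49*(-46) - 47*(-48) = 2 = 2 ✓

h = -46, g = -48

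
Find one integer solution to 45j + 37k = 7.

Step 1: Check solvability.
gcd(45, 37) = 1
Since 1 divides 7, solutions exist.

Step 2: Apply extended Euclidean algorithm to find gcd.
We find integers such that 45*x0 + 37*y0 = 1

Step 3: Scale the particular solution.
Multiply by 7/1 = 7:
j = 98, k = -119

Step 4: Verify.
45*(98) + 37*(-119) = 7 = 7 ✓

j = 98, k = -119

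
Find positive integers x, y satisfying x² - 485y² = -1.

We need x² = 485y² - 1. Try successive y:
y = 1: x² = 485·1² - 1 = 484 = 22² ✓
Check: 22² - 485·1² = 484 - 485 = -1 ✓

x = 22, y = 1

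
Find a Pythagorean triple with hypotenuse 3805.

We need a² + b² = 3805² = 14478025.
Trying: 195² + 3800² = 38025 + 14440000 = 14478025 ✓

(195, 3800, 3805)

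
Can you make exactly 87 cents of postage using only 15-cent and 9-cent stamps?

We need non-negative x, y with 15x + 9y = 87.
gcd(15, 9) = 3 divides 87, so integer solutions exist.
Search for a non-negative one: x = 1 gives 9y = 87 - 15 = 72, so y = 8.
Check: 15·1 + 9·8 = 87 ✓

Yes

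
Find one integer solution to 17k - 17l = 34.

Step 1: Check solvability.
gcd(17, 17) = 17
Since 17 divides 34, solutions exist.

Step 2: Apply extended Euclidean algorithm to find gcd.
We find integers such that 17*x0 + 17*y0 = 17

Step 3: Scale the particular solution.
Multiply by 34/17 = 2:
k = 0, l = -2

Step 4: Verify.
17*(0) - 17*(-2) = 34 = 34 ✓

k = 0, l = -2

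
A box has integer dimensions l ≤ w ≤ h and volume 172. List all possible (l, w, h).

Iterate l from 1 to ⌊172^(1/3)⌋. For each l dividing 172, iterate w ≥ l with w dividing 172/l, and set h = 172/(l·w).
Triples found (4): (1×1×172), (1×2×86), (1×4×43), (2×2×43)

(1×1×172), (1×2×86), (1×4×43), (2×2×43)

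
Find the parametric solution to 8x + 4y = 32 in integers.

Step 1: Compute gcd(8, 4) = 4.
Since 4 divides 32, solutions exist.

Step 2: Find a particular solution using extended Euclidean algorithm.
We get x₀ = 0, y₀ = 8.
Check: 8*0 + 4*8 = 32 = 32 ✓

Step 3: Write the general solution.
x = 0 + (4/4)t = 0 + 1t
y = 8 - (8/4)t = 8 - 2t
for any integer t.

x = 0 + 1t, y = 8 - 2t for integer t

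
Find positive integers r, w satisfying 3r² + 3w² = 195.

Try small values of r and check whether (195 - 3r²)/3 is a perfect square.
r = 4: 3·4² = 48, so 3w² = 195 - 48 = 147, giving w² = 49, w = 7.
Check: 3·4² + 3·7² = 48 + 147 = 195 ✓

r = 4, w = 7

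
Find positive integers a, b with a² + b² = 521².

We need a² + b² = 521² = 271441.
Trying: 279² + 440² = 77841 + 193600 = 271441 ✓

(279, 440, 521)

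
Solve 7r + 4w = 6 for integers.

Step 1: Check solvability.
gcd(7, 4) = 1
Since 1 divides 6, solutions exist.

Step 2: Apply extended Euclidean algorithm to find gcd.
We find integers such that 7*x0 + 4*y0 = 1

Step 3: Scale the particular solution.
Multiply by 6/1 = 6:
r = -6, w = 12

Step 4: Verify.
7*(-6) + 4*(12) = 6 = 6 ✓

r = -6, w = 12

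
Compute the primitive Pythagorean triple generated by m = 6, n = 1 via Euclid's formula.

a = m² - n² = 36 - 1 = 35
b = 2mn = 2·6·1 = 12
c = m² + n² = 36 + 1 = 37
Verify: 35² + 12² = 1225 + 144 = 1369 = 37² ✓

(35, 12, 37)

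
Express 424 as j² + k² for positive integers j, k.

We need to find integers j, k > 0 such that j² + k² = 424.
Trying j = 10: k² = 424 - 10² = 424 - 100 = 324
k = 18
Check: 10² + 18² = 100 + 324 = 424 ✓

424 = 10² + 18²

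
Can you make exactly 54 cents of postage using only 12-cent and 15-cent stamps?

We need non-negative x, y with 12x + 15y = 54.
gcd(12, 15) = 3 divides 54, so integer solutions exist.
Search for a non-negative one: x = 2 gives 15y = 54 - 24 = 30, so y = 2.
Check: 12·2 + 15·2 = 54 ✓

Yes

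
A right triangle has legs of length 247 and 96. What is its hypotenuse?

c² = a² + b² = 247² + 96² = 61009 + 9216 = 70225
c = 265

265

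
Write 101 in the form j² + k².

We need to find integers j, k > 0 such that j² + k² = 101.
Trying j = 1: k² = 101 - 1² = 101 - 1 = 100
k = 10
Check: 1² + 10² = 1 + 100 = 101 ✓

101 = 1² + 10²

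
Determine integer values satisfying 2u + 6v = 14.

Step 1: Check solvability.
gcd(2, 6) = 2
Since 2 divides 14, solutions exist.

Step 2: Apply extended Euclidean algorithm to find gcd.
We find integers such that 2*x0 + 6*y0 = 2

Step 3: Scale the particular solution.
Multiply by 14/2 = 7:
u = 7, v = 0

Step 4: Verify.
2*(7) + 6*(0) = 14 = 14 ✓

u = 7, v = 0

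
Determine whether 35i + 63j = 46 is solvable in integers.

Step 1: Compute gcd(35, 63).
gcd(35, 63) = 7

Step 2: Check divisibility.
Does 7 divide 46? 46 = 7 x 6 + 4, so no.

By the theorem on linear Diophantine equations, 35i + 63j = 46 has integer solutions if and only if gcd(35, 63) divides 46. Since 7 does not divide 46, no solutions exist.

No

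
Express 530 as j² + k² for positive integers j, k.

We need to find integers j, k > 0 such that j² + k² = 530.
Trying j = 1: k² = 530 - 1² = 530 - 1 = 529
k = 23
Check: 1² + 23² = 1 + 529 = 530 ✓

530 = 1² + 23²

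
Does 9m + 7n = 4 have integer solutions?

Step 1: Compute gcd(9, 7).
gcd(9, 7) = 1

Step 2: Check divisibility.
Does 1 divide 4? 4 = 1 x 4, so yes.

By the theorem on linear Diophantine equations, 9m + 7n = 4 has integer solutions if and only if gcd(9, 7) divides 4. Since 1 | 4, solutions exist.

Yes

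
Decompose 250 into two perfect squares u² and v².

We need to find integers u, v > 0 such that u² + v² = 250.
Trying u = 5: v² = 250 - 5² = 250 - 25 = 225
v = 15
Check: 5² + 15² = 25 + 225 = 250 ✓

250 = 5² + 15²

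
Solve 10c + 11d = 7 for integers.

Step 1: Check solvability.
gcd(10, 11) = 1
Since 1 divides 7, solutions exist.

Step 2: Apply extended Euclidean algorithm to find gcd.
We find integers such that 10*x0 + 11*y0 = 1

Step 3: Scale the particular solution.
Multiply by 7/1 = 7:
c = -7, d = 7

Step 4: Verify.
10*(-7) + 11*(7) = 7 = 7 ✓

c = -7, d = 7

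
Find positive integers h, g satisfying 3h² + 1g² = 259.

Try small values of h and check whether (259 - 3h²)/1 is a perfect square.
h = 9: 3·9² = 243, so 1g² = 259 - 243 = 16, giving g² = 16, g = 4.
Check: 3·9² + 1·4² = 243 + 16 = 259 ✓

h = 9, g = 4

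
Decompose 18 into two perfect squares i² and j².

We need to find integers i, j > 0 such that i² + j² = 18.
Trying i = 3: j² = 18 - 3² = 18 - 9 = 9
j = 3
Check: 3² + 3² = 9 + 9 = 18 ✓

18 = 3² + 3²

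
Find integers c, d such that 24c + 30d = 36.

Step 1: Check solvability.
gcd(24, 30) = 6
Since 6 divides 36, solutions exist.

Step 2: Apply extended Euclidean algorithm to find gcd.
We find integers such that 24*x0 + 30*y0 = 6

Step 3: Scale the particular solution.
Multiply by 36/6 = 6:
c = -6, d = 6

Step 4: Verify.
24*(-6) + 30*(6) = 36 = 36 ✓

c = -6, d = 6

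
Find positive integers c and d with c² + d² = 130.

We need to find integers c, d > 0 such that c² + d² = 130.
Trying c = 3: d² = 130 - 3² = 130 - 9 = 121
d = 11
Check: 3² + 11² = 9 + 121 = 130 ✓

130 = 3² + 11²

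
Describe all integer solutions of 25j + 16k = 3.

Step 1: Compute gcd(25, 16) = 1.
Since 1 divides 3, solutions exist.

Step 2: Find a particular solution using extended Euclidean algorithm.
We get j₀ = -21, k₀ = 33.
Check: 25*-21 + 16*33 = 3 = 3 ✓

Step 3: Write the general solution.
j = -21 + (16/1)t = -21 + 16t
k = 33 - (25/1)t = 33 - 25t
for any integer t.

j = -21 + 16t, k = 33 - 25t for integer t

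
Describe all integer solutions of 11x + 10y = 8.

Step 1: Compute gcd(11, 10) = 1.
Since 1 divides 8, solutions exist.

Step 2: Find a particular solution using extended Euclidean algorithm.
We get x₀ = 8, y₀ = -8.
Check: 11*8 + 10*-8 = 8 = 8 ✓

Step 3: Write the general solution.
x = 8 + (10/1)t = 8 + 10t
y = -8 - (11/1)t = -8 - 11t
for any integer t.

x = 8 + 10t, y = -8 - 11t for integer t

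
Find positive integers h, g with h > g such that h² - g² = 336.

Factor: h² - g² = (h+g)(h-g) = 336.
We need two factors of 336 with the same parity.
Use h+g = 168 and h-g = 2 (product 168·2 = 336).
Adding: 2h = 170, so h = 85.
Subtracting: 2g = 166, so g = 83.
Check: 85² - 83² = 7225 - 6889 = 336 ✓

h = 85, g = 83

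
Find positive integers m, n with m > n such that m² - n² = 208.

Factor: m² - n² = (m+n)(m-n) = 208.
We need two factors of 208 with the same parity.
Use m+n = 104 and m-n = 2 (product 104·2 = 208).
Adding: 2m = 106, so m = 53.
Subtracting: 2n = 102, so n = 51.
Check: 53² - 51² = 2809 - 2601 = 208 ✓

m = 53, n = 51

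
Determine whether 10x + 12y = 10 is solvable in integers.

Step 1: Compute gcd(10, 12).
gcd(10, 12) = 2

Step 2: Check divisibility.
Does 2 divide 10? 10 = 2 x 5, so yes.

By the theorem on linear Diophantine equations, 10x + 12y = 10 has integer solutions if and only if gcd(10, 12) divides 10. Since 2 | 10, solutions exist.

Yes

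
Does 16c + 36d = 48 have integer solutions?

Step 1: Compute gcd(16, 36).
gcd(16, 36) = 4

Step 2: Check divisibility.
Does 4 divide 48? 48 = 4 x 12, so yes.

By the theorem on linear Diophantine equations, 16c + 36d = 48 has integer solutions if and only if gcd(16, 36) divides 48. Since 4 | 48, solutions exist.

Yes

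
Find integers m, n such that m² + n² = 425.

We need to find integers m, n > 0 such that m² + n² = 425.
Trying m = 5: n² = 425 - 5² = 425 - 25 = 400
n = 20
Check: 5² + 20² = 25 + 400 = 425 ✓

425 = 5² + 20²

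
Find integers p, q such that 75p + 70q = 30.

Step 1: Check solvability.
gcd(75, 70) = 5
Since 5 divides 30, solutions exist.

Step 2: Apply extended Euclidean algorithm to find gcd.
We find integers such that 75*x0 + 70*y0 = 5

Step 3: Scale the particular solution.
Multiply by 30/5 = 6:
p = 6, q = -6

Step 4: Verify.
75*(6) + 70*(-6) = 30 = 30 ✓

p = 6, q = -6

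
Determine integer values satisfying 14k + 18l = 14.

Step 1: Check solvability.
gcd(14, 18) = 2
Since 2 divides 14, solutions exist.

Step 2: Apply extended Euclidean algorithm to find gcd.
We find integers such that 14*x0 + 18*y0 = 2

Step 3: Scale the particular solution.
Multiply by 14/2 = 7:
k = 28, l = -21

Step 4: Verify.
14*(28) + 18*(-21) = 14 = 14 ✓

k = 28, l = -21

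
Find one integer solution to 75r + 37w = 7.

Step 1: Check solvability.
gcd(75, 37) = 1
Since 1 divides 7, solutions exist.

Step 2: Apply extended Euclidean algorithm to find gcd.
We find integers such that 75*x0 + 37*y0 = 1

Step 3: Scale the particular solution.
Multiply by 7/1 = 7:
r = 7, w = -14

Step 4: Verify.
75*(7) + 37*(-14) = 7 = 7 ✓

r = 7, w = -14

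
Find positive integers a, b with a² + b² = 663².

We need a² + b² = 663² = 439569.
Trying: 63² + 660² = 3969 + 435600 = 439569 ✓

(63, 660, 663)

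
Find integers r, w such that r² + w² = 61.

We need to find integers r, w > 0 such that r² + w² = 61.
Trying r = 5: w² = 61 - 5² = 61 - 25 = 36
w = 6
Check: 5² + 6² = 25 + 36 = 61 ✓

61 = 5² + 6²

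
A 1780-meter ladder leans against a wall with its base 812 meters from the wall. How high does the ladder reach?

The ladder, wall, and ground form a right triangle with hypotenuse 1780 and one leg 812.
By the Pythagorean theorem: h² = 1780² - 812² = 3168400 - 659344 = 2509056
h = √2509056 = 1584 meters

1584 meters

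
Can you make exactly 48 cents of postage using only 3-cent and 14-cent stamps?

We need non-negative x, y with 3x + 14y = 48.
gcd(3, 14) = 1 divides 48, so integer solutions exist.
Search for a non-negative one: x = 2 gives 14y = 48 - 6 = 42, so y = 3.
Check: 3·2 + 14·3 = 48 ✓

Yes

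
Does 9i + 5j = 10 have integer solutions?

Step 1: Compute gcd(9, 5).
gcd(9, 5) = 1

Step 2: Check divisibility.
Does 1 divide 10? 10 = 1 x 10, so yes.

By the theorem on linear Diophantine equations, 9i + 5j = 10 has integer solutions if and only if gcd(9, 5) divides 10. Since 1 | 10, solutions exist.

Yes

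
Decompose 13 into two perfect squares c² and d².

We need to find integers c, d > 0 such that c² + d² = 13.
Trying c = 2: d² = 13 - 2² = 13 - 4 = 9
d = 3
Check: 2² + 3² = 4 + 9 = 13 ✓

13 = 2² + 3²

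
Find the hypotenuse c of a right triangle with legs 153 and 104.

c² = a² + b² = 153² + 104² = 23409 + 10816 = 34225
c = 185

185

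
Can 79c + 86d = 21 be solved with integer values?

Step 1: Compute gcd(79, 86).
gcd(79, 86) = 1

Step 2: Check divisibility.
Does 1 divide 21? 21 = 1 x 21, so yes.

By the theorem on linear Diophantine equations, 79c + 86d = 21 has integer solutions if and only if gcd(79, 86) divides 21. Since 1 | 21, solutions exist.

Yes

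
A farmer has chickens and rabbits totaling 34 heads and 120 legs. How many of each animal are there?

Let c = chickens, r = rabbits.
Heads: c + r = 34
Legs: 2c + 4r = 120
From the first equation, c = 34 - r. Substitute:
2(34 - r) + 4r = 120
68 + 2r = 120
r = (120 - 68)/2 = 26
c = 34 - 26 = 8

Chickens: 8, Rabbits: 26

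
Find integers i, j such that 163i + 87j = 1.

Step 1: Check solvability.
gcd(163, 87) = 1
Since 1 divides 1, solutions exist.

Step 2: Apply extended Euclidean algorithm to find gcd.
We find integers such that 163*x0 + 87*y0 = 1

Step 3: Scale the particular solution.
Multiply by 1/1 = 1:
i = -8, j = 15

Step 4: Verify.
163*(-8) + 87*(15) = 1 = 1 ✓

i = -8, j = 15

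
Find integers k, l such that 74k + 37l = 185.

Step 1: Check solvability.
gcd(74, 37) = 37
Since 37 divides 185, solutions exist.

Step 2: Apply extended Euclidean algorithm to find gcd.
We find integers such that 74*x0 + 37*y0 = 37

Step 3: Scale the particular solution.
Multiply by 185/37 = 5:
k = 0, l = 5

Step 4: Verify.
74*(0) + 37*(5) = 185 = 185 ✓

k = 0, l = 5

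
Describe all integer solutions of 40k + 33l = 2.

Step 1: Compute gcd(40, 33) = 1.
Since 1 divides 2, solutions exist.

Step 2: Find a particular solution using extended Euclidean algorithm.
We get k₀ = -28, l₀ = 34.
Check: 40*-28 + 33*34 = 2 = 2 ✓

Step 3: Write the general solution.
k = -28 + (33/1)t = -28 + 33t
l = 34 - (40/1)t = 34 - 40t
for any integer t.

k = -28 + 33t, l = 34 - 40t for integer t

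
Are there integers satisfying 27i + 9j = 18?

Step 1: Compute gcd(27, 9).
gcd(27, 9) = 9

Step 2: Check divisibility.
Does 9 divide 18? 18 = 9 x 2, so yes.

By the theorem on linear Diophantine equations, 27i + 9j = 18 has integer solutions if and only if gcd(27, 9) divides 18. Since 9 | 18, solutions exist.

Yes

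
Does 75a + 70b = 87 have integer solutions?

Step 1: Compute gcd(75, 70).
gcd(75, 70) = 5

Step 2: Check divisibility.
Does 5 divide 87? 87 = 5 x 17 + 2, so no.

By the theorem on linear Diophantine equations, 75a + 70b = 87 has integer solutions if and only if gcd(75, 70) divides 87. Since 5 does not divide 87, no solutions exist.

No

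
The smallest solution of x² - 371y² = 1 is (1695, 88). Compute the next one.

Solutions to x² - Dy² = 1 are generated by powers of (x₀ + y₀√D).
The next solution satisfies x₁ + y₁√371 = (x₀ + y₀√371)², giving:
x₁ = x₀² + 371y₀² = 1695² + 371·88² = 2873025 + 2873024 = 5746049
y₁ = 2x₀y₀ = 2·1695·88 = 298320

Verify: 5746049² - 371·298320² = 33017079110401 - 33017079110400 = 1 ✓

x = 5746049, y = 298320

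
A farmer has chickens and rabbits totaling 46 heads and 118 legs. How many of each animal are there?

Let c = chickens, r = rabbits.
Heads: c + r = 46
Legs: 2c + 4r = 118
From the first equation, c = 46 - r. Substitute:
2(46 - r) + 4r = 118
92 + 2r = 118
r = (118 - 92)/2 = 13
c = 46 - 13 = 33

Chickens: 33, Rabbits: 13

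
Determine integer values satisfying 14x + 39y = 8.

Step 1: Check solvability.
gcd(14, 39) = 1
Since 1 divides 8, solutions exist.

Step 2: Apply extended Euclidean algorithm to find gcd.
We find integers such that 14*x0 + 39*y0 = 1

Step 3: Scale the particular solution.
Multiply by 8/1 = 8:
x = 112, y = -40

Step 4: Verify.
14*(112) + 39*(-40) = 8 = 8 ✓

x = 112, y = -40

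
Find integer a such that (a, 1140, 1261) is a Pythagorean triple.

a² = c² - b² = 1261² - 1140² = 1590121 - 1299600 = 290521
a = sqrt(290521) = 539

539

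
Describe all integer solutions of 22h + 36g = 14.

Step 1: Compute gcd(22, 36) = 2.
Since 2 divides 14, solutions exist.

Step 2: Find a particular solution using extended Euclidean algorithm.
We get h₀ = 35, g₀ = -21.
Check: 22*35 + 36*-21 = 14 = 14 ✓

Step 3: Write the general solution.
h = 35 + (36/2)t = 35 + 18t
g = -21 - (22/2)t = -21 - 11t
for any integer t.

h = 35 + 18t, g = -21 - 11t for integer t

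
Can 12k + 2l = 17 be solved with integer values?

Step 1: Compute gcd(12, 2).
gcd(12, 2) = 2

Step 2: Check divisibility.
Does 2 divide 17? 17 = 2 x 8 + 1, so no.

By the theorem on linear Diophantine equations, 12k + 2l = 17 has integer solutions if and only if gcd(12, 2) divides 17. Since 2 does not divide 17, no solutions exist.

No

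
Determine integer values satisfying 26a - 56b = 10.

Step 1: Check solvability.
gcd(26, 56) = 2
Since 2 divides 10, solutions exist.

Step 2: Apply extended Euclidean algorithm to find gcd.
We find integers such that 26*x0 + 56*y0 = 2

Step 3: Scale the particular solution.
Multiply by 10/2 = 5:
a = 65, b = 30

Step 4: Verify.
26*(65) - 56*(30) = 10 = 10 ✓

a = 65, b = 30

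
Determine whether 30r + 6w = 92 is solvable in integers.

Step 1: Compute gcd(30, 6).
gcd(30, 6) = 6

Step 2: Check divisibility.
Does 6 divide 92? 92 = 6 x 15 + 2, so no.

By the theorem on linear Diophantine equations, 30r + 6w = 92 has integer solutions if and only if gcd(30, 6) divides 92. Since 6 does not divide 92, no solutions exist.

No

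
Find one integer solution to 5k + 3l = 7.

Step 1: Check solvability.
gcd(5, 3) = 1
Since 1 divides 7, solutions exist.

Step 2: Apply extended Euclidean algorithm to find gcd.
We find integers such that 5*x0 + 3*y0 = 1

Step 3: Scale the particular solution.
Multiply by 7/1 = 7:
k = -7, l = 14

Step 4: Verify.
5*(-7) + 3*(14) = 7 = 7 ✓

k = -7, l = 14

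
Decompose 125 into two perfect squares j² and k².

We need to find integers j, k > 0 such that j² + k² = 125.
Trying j = 2: k² = 125 - 2² = 125 - 4 = 121
k = 11
Check: 2² + 11² = 4 + 121 = 125 ✓

125 = 2² + 11²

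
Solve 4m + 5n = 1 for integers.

Step 1: Check solvability.
gcd(4, 5) = 1
Since 1 divides 1, solutions exist.

Step 2: Apply extended Euclidean algorithm to find gcd.
We find integers such that 4*x0 + 5*y0 = 1

Step 3: Scale the particular solution.
Multiply by 1/1 = 1:
m = -1, n = 1

Step 4: Verify.
4*(-1) + 5*(1) = 1 = 1 ✓

m = -1, n = 1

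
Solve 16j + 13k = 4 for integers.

Step 1: Check solvability.
gcd(16, 13) = 1
Since 1 divides 4, solutions exist.

Step 2: Apply extended Euclidean algorithm to find gcd.
We find integers such that 16*x0 + 13*y0 = 1

Step 3: Scale the particular solution.
Multiply by 4/1 = 4:
j = -16, k = 20

Step 4: Verify.
16*(-16) + 13*(20) = 4 = 4 ✓

j = -16, k = 20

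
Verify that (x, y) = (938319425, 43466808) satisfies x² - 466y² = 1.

Compute x² = 938319425² = 880443343332330625
Compute 466y² = 466·43466808² = 466·1889363397708864 = 880443343332330624
x² - 466y² = 880443343332330625 - 880443343332330624 = 1
Since this equals 1, (938319425, 43466808) is a solution.

Yes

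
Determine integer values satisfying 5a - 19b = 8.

Step 1: Check solvability.
gcd(5, 19) = 1
Since 1 divides 8, solutions exist.

Step 2: Apply extended Euclidean algorithm to find gcd.
We find integers such that 5*x0 + 19*y0 = 1

Step 3: Scale the particular solution.
Multiply by 8/1 = 8:
a = 32, b = 8

Step 4: Verify.
5*(32) - 19*(8) = 8 = 8 ✓

a = 32, b = 8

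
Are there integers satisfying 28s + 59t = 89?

Step 1: Compute gcd(28, 59).
gcd(28, 59) = 1

Step 2: Check divisibility.
Does 1 divide 89? 89 = 1 x 89, so yes.

By the theorem on linear Diophantine equations, 28s + 59t = 89 has integer solutions if and only if gcd(28, 59) divides 89. Since 1 | 89, solutions exist.

Yes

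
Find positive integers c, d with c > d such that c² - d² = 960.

Factor: c² - d² = (c+d)(c-d) = 960.
We need two factors of 960 with the same parity.
Use c+d = 480 and c-d = 2 (product 480·2 = 960).
Adding: 2c = 482, so c = 241.
Subtracting: 2d = 478, so d = 239.
Check: 241² - 239² = 58081 - 57121 = 960 ✓

c = 241, d = 239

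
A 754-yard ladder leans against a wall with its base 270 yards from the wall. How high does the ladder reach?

The ladder, wall, and ground form a right triangle with hypotenuse 754 and one leg 270.
By the Pythagorean theorem: h² = 754² - 270² = 568516 - 72900 = 495616
h = √495616 = 704 yards

704 yards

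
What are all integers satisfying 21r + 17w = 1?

Step 1: Compute gcd(21, 17) = 1.
Since 1 divides 1, solutions exist.

Step 2: Find a particular solution using extended Euclidean algorithm.
We get r₀ = -4, w₀ = 5.
Check: 21*-4 + 17*5 = 1 = 1 ✓

Step 3: Write the general solution.
r = -4 + (17/1)t = -4 + 17t
w = 5 - (21/1)t = 5 - 21t
for any integer t.

r = -4 + 17t, w = 5 - 21t for integer t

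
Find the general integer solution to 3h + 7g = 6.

Step 1: Compute gcd(3, 7) = 1.
Since 1 divides 6, solutions exist.

Step 2: Find a particular solution using extended Euclidean algorithm.
We get h₀ = -12, g₀ = 6.
Check: 3*-12 + 7*6 = 6 = 6 ✓

Step 3: Write the general solution.
h = -12 + (7/1)t = -12 + 7t
g = 6 - (3/1)t = 6 - 3t
for any integer t.

h = -12 + 7t, g = 6 - 3t for integer t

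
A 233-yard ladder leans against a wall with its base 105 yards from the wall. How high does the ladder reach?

The ladder, wall, and ground form a right triangle with hypotenuse 233 and one leg 105.
By the Pythagorean theorem: h² = 233² - 105² = 54289 - 11025 = 43264
h = √43264 = 208 yards

208 yards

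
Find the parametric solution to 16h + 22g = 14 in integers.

Step 1: Compute gcd(16, 22) = 2.
Since 2 divides 14, solutions exist.

Step 2: Find a particular solution using extended Euclidean algorithm.
We get h₀ = -28, g₀ = 21.
Check: 16*-28 + 22*21 = 14 = 14 ✓

Step 3: Write the general solution.
h = -28 + (22/2)t = -28 + 11t
g = 21 - (16/2)t = 21 - 8t
for any integer t.

h = -28 + 11t, g = 21 - 8t for integer t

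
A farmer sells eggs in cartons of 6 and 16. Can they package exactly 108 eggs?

We need non-negative a, b with 6a + 16b = 108.
gcd(6, 16) = 2 divides 108.
Try a = 2: 16b = 108 - 12 = 96, so b = 6.
One way: 2 cartons of 6 and 6 cartons of 16.

Yes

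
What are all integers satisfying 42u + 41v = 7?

Step 1: Compute gcd(42, 41) = 1.
Since 1 divides 7, solutions exist.

Step 2: Find a particular solution using extended Euclidean algorithm.
We get u₀ = 7, v₀ = -7.
Check: 42*7 + 41*-7 = 7 = 7 ✓

Step 3: Write the general solution.
u = 7 + (41/1)t = 7 + 41t
v = -7 - (42/1)t = -7 - 42t
for any integer t.

u = 7 + 41t, v = -7 - 42t for integer t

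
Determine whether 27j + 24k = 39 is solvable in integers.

Step 1: Compute gcd(27, 24).
gcd(27, 24) = 3

Step 2: Check divisibility.
Does 3 divide 39? 39 = 3 x 13, so yes.

By the theorem on linear Diophantine equations, 27j + 24k = 39 has integer solutions if and only if gcd(27, 24) divides 39. Since 3 | 39, solutions exist.

Yes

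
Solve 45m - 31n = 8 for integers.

Step 1: Check solvability.
gcd(45, 31) = 1
Since 1 divides 8, solutions exist.

Step 2: Apply extended Euclidean algorithm to find gcd.
We find integers such that 45*x0 + 31*y0 = 1

Step 3: Scale the particular solution.
Multiply by 8/1 = 8:
m = -88, n = -128

Step 4: Verify.
45*(-88) - 31*(-128) = 8 = 8 ✓

m = -88, n = -128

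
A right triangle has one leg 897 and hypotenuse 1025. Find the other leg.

b² = c² - a² = 1050625 - 804609 = 246016
b = 496

496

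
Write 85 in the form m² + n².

We need to find integers m, n > 0 such that m² + n² = 85.
Trying m = 2: n² = 85 - 2² = 85 - 4 = 81
n = 9
Check: 2² + 9² = 4 + 81 = 85 ✓

85 = 2² + 9²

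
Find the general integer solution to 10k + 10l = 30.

Step 1: Compute gcd(10, 10) = 10.
Since 10 divides 30, solutions exist.

Step 2: Find a particular solution using extended Euclidean algorithm.
We get k₀ = 0, l₀ = 3.
Check: 10*0 + 10*3 = 30 = 30 ✓

Step 3: Write the general solution.
k = 0 + (10/10)t = 0 + 1t
l = 3 - (10/10)t = 3 - 1t
for any integer t.

k = 0 + 1t, l = 3 - 1t for integer t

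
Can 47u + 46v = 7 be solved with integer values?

Step 1: Compute gcd(47, 46).
gcd(47, 46) = 1

Step 2: Check divisibility.
Does 1 divide 7? 7 = 1 x 7, so yes.

By the theorem on linear Diophantine equations, 47u + 46v = 7 has integer solutions if and only if gcd(47, 46) divides 7. Since 1 | 7, solutions exist.

Yes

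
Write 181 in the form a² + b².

We need to find integers a, b > 0 such that a² + b² = 181.
Trying a = 9: b² = 181 - 9² = 181 - 81 = 100
b = 10
Check: 9² + 10² = 81 + 100 = 181 ✓

181 = 9² + 10²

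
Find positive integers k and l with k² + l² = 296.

We need to find integers k, l > 0 such that k² + l² = 296.
Trying k = 10: l² = 296 - 10² = 296 - 100 = 196
l = 14
Check: 10² + 14² = 100 + 196 = 296 ✓

296 = 10² + 14²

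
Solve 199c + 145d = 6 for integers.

Step 1: Check solvability.
gcd(199, 145) = 1
Since 1 divides 6, solutions exist.

Step 2: Apply extended Euclidean algorithm to find gcd.
We find integers such that 199*x0 + 145*y0 = 1

Step 3: Scale the particular solution.
Multiply by 6/1 = 6:
c = -306, d = 420

Step 4: Verify.
199*(-306) + 145*(420) = 6 = 6 ✓

c = -306, d = 420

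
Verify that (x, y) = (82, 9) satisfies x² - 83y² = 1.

Compute x² = 82² = 6724
Compute 83y² = 83·9² = 83·81 = 6723
x² - 83y² = 6724 - 6723 = 1
Since this equals 1, (82, 9) is a solution.

Yes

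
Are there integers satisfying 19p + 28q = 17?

Step 1: Compute gcd(19, 28).
gcd(19, 28) = 1

Step 2: Check divisibility.
Does 1 divide 17? 17 = 1 x 17, so yes.

By the theorem on linear Diophantine equations, 19p + 28q = 17 has integer solutions if and only if gcd(19, 28) divides 17. Since 1 | 17, solutions exist.

Yes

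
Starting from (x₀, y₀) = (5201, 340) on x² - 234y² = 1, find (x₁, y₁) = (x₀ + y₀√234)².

Solutions to x² - Dy² = 1 are generated by powers of (x₀ + y₀√D).
The next solution satisfies x₁ + y₁√234 = (x₀ + y₀√234)², giving:
x₁ = x₀² + 234y₀² = 5201² + 234·340² = 27050401 + 27050400 = 54100801
y₁ = 2x₀y₀ = 2·5201·340 = 3536680

Verify: 54100801² - 234·3536680² = 2926896668841601 - 2926896668841600 = 1 ✓

x = 54100801, y = 3536680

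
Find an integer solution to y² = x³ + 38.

Try small integer x values and check whether x³ + 38 is a perfect square.
x = 11: x³ + 38 = 11³ + 38 = 1331 + 38 = 1369
Is 1369 a perfect square? 37² = 1369 ✓
So (x, y) = (11, 37) is a solution.

x = 11, y = 37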